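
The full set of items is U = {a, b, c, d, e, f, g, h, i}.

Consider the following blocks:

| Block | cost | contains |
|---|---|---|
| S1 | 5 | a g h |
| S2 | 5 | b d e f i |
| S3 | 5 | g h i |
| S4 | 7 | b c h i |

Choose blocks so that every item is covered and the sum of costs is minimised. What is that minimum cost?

17

S1, S2, S4 together cover every item (S1 ∪ S2 ∪ S4 = {a, b, c, d, e, f, g, h, i}); total cost 5 + 5 + 7 = 17.
No covering selection has total cost below 17.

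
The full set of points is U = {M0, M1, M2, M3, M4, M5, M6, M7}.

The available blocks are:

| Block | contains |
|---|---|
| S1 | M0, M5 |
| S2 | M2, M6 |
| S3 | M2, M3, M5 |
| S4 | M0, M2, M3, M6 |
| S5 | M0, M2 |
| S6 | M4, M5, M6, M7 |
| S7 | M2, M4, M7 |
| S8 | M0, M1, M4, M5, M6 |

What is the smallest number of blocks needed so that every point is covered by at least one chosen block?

S3, S7, and S8 cover everything between them: the union {M0, M1, M2, M3, M4, M5, M6, M7} is all of U.
Only S8 contains M1, so S8 is forced; the remaining 3 points need at least 2 more blocks (each remaining block adds at most 2) — so at least 3 blocks are needed, and 3 is optimal.

3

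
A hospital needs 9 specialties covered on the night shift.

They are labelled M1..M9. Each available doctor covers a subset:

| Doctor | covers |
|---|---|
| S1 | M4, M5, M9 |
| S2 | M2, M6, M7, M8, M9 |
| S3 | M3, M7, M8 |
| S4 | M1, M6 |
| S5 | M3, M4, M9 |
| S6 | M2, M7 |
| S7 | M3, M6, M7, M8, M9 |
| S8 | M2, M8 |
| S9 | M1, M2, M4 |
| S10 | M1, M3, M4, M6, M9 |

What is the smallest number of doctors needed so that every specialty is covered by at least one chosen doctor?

S1 and S7 and S9 together: S1 ∪ S7 ∪ S9 = {M1, M2, M3, M4, M5, M6, M7, M8, M9} — every specialty is covered.
Only S1 contains M5, so S1 is forced; the remaining 6 specialties need at least 2 more doctors (each remaining doctor adds at most 4) — so at least 3 doctors are needed, and 3 is optimal.

3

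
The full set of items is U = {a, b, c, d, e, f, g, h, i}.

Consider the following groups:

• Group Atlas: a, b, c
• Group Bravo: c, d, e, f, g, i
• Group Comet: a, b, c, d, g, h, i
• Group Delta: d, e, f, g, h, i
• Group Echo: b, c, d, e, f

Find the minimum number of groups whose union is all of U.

Take {Comet, Delta}. Their union is {a, b, c, d, e, f, g, h, i}, which is all 9 items.
No single group has all 9 items (the largest, Comet, has 7), so 2 is optimal.

2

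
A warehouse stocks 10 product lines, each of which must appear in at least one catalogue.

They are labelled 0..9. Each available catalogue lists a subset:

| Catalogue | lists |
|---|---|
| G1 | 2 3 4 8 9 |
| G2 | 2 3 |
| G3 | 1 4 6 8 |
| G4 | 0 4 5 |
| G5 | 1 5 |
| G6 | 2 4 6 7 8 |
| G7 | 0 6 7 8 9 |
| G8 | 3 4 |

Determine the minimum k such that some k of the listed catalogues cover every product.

3

G1 and G5 and G7 together: G1 ∪ G5 ∪ G7 = {0, 1, 2, 3, 4, 5, 6, 7, 8, 9} — every product is covered.
No 2 of the 8 catalogues cover everything (all 28 combinations miss at least one product), so 3 is optimal.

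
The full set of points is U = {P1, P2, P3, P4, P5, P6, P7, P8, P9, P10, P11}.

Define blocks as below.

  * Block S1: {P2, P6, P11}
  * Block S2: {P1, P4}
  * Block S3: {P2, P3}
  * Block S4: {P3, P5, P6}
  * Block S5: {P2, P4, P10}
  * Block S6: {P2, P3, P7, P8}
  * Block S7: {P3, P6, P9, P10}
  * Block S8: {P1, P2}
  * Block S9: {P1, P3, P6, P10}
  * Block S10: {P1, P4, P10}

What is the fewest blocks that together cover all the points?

5

S1, S2, S4, S6, and S7 cover everything between them: the union {P1, P2, P3, P4, P5, P6, P7, P8, P9, P10, P11} is all of U.
No 4 of the 10 blocks cover everything (all 210 combinations miss at least one point), so 5 is optimal.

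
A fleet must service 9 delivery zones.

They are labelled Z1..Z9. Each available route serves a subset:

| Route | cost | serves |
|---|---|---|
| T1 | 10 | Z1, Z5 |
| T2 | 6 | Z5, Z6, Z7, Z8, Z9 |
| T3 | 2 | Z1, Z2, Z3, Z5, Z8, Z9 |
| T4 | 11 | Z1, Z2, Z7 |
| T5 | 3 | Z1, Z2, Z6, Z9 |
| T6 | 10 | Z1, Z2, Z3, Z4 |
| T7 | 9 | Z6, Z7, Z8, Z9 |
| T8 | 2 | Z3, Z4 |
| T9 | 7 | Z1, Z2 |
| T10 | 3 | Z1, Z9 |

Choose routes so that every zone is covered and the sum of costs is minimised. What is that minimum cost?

T2, T3, T8 together cover every zone (T2 ∪ T3 ∪ T8 = {Z1, Z2, Z3, Z4, Z5, Z6, Z7, Z8, Z9}); total cost 6 + 2 + 2 = 10.
No covering selection has total cost below 10.

10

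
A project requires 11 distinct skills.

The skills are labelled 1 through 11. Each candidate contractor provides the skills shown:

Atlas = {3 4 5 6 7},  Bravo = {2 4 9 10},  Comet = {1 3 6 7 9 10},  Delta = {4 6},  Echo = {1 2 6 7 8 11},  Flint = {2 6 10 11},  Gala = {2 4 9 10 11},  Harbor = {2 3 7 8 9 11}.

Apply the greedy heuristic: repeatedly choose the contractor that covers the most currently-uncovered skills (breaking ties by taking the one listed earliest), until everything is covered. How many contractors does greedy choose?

3

Greedy: pick Comet (covers 6 new) → pick Echo (covers 3 new) → pick Atlas (covers 2 new). Total picks: 3.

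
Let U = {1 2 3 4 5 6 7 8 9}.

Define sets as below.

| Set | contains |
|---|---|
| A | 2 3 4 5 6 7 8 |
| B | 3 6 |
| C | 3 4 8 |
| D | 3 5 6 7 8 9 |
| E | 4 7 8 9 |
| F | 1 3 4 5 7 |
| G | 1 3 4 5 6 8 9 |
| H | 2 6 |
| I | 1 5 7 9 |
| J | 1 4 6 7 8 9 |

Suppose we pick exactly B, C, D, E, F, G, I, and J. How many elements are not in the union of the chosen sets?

1

Union of B, C, D, E, F, G, I, J = {1, 3, 4, 5, 6, 7, 8, 9}.
Not covered: 2 — 1 element.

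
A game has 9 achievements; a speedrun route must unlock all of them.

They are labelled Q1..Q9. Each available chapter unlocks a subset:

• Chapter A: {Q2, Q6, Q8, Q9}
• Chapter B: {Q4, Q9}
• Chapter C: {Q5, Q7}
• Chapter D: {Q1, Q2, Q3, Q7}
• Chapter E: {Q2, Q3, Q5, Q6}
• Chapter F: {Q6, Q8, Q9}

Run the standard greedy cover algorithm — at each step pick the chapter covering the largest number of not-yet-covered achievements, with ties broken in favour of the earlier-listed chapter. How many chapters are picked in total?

Greedy: pick A (covers 4 new) → pick D (covers 3 new) → pick B (covers 1 new) → pick C (covers 1 new). Total picks: 4.

4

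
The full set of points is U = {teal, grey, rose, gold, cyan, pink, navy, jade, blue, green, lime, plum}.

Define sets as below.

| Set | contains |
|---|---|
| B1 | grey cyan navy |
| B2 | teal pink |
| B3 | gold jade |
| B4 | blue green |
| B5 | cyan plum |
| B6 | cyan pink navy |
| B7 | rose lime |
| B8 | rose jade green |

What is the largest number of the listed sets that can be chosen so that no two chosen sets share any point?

B1, B2, B3, B4, B7 are pairwise disjoint (B1={grey,cyan,navy}; B2={teal,pink}; B3={gold,jade}; B4={blue,green}; B7={rose,lime}).
Every remaining set overlaps one of these, and no 6 of the listed sets are pairwise disjoint, so 5 is the maximum.

5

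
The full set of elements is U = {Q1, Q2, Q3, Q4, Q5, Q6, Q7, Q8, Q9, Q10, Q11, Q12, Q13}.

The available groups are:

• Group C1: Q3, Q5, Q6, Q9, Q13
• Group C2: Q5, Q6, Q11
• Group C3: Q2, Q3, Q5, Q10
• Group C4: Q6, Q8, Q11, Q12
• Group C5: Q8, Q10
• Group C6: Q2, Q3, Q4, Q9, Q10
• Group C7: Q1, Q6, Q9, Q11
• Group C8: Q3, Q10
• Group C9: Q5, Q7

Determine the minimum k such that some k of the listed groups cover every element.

5

C1 and C4 and C6 and C7 and C9 together: C1 ∪ C4 ∪ C6 ∪ C7 ∪ C9 = {Q1, Q2, Q3, Q4, Q5, Q6, Q7, Q8, Q9, Q10, Q11, Q12, Q13} — every element is covered.
No 4 of the 9 groups cover everything (all 126 combinations miss at least one element), so 5 is optimal.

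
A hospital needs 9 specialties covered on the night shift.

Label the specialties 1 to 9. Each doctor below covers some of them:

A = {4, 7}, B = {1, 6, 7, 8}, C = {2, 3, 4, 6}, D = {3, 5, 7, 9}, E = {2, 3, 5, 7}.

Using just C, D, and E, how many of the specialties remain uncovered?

2

Union of C, D, E = {2, 3, 4, 5, 6, 7, 9}.
Not covered: 1, 8 — 2 specialties.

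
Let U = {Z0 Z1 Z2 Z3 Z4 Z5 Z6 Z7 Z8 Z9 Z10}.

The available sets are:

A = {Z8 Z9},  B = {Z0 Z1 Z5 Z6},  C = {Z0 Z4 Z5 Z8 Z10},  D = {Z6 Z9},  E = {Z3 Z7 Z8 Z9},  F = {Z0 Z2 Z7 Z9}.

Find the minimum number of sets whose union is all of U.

B, C, E, and F cover everything between them: the union {Z0, Z1, Z2, Z3, Z4, Z5, Z6, Z7, Z8, Z9, Z10} is all of U.
No 3 of the 6 sets cover everything (all 20 combinations miss at least one element), so 4 is optimal.

4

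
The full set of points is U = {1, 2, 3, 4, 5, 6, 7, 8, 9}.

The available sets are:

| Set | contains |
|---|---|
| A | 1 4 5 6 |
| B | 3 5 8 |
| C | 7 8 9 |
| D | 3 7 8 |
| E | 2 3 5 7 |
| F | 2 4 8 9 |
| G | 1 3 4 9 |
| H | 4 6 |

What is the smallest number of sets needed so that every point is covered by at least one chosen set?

3

A and D and F together: A ∪ D ∪ F = {1, 2, 3, 4, 5, 6, 7, 8, 9} — every point is covered.
Each set has at most 4 points, and 2·4 = 8 < 9 — so at least 3 sets are needed, and 3 is optimal.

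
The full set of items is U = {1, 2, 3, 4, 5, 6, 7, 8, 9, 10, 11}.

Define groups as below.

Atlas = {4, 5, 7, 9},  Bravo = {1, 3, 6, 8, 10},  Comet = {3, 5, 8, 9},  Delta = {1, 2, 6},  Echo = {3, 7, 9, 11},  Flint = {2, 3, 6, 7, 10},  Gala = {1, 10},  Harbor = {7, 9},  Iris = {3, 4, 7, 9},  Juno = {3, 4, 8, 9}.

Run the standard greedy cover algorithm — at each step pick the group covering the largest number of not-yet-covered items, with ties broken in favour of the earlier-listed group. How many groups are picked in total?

Greedy: pick Bravo (covers 5 new) → pick Atlas (covers 4 new) → pick Delta (covers 1 new) → pick Echo (covers 1 new). Total picks: 4.

4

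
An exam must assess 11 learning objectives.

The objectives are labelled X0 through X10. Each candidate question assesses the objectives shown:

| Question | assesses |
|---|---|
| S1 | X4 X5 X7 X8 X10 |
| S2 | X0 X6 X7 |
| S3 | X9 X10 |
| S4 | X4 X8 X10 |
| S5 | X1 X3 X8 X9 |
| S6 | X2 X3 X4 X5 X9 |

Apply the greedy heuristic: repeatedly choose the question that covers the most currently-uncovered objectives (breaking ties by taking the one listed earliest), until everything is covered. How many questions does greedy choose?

4

Greedy: pick S1 (covers 5 new) → pick S5 (covers 3 new) → pick S2 (covers 2 new) → pick S6 (covers 1 new). Total picks: 4.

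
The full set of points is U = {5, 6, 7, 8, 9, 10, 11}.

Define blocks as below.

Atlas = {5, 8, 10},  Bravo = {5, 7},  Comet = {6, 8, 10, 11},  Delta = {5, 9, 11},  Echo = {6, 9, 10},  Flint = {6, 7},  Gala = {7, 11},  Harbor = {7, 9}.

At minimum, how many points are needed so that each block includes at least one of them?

H = {5, 7, 10} meets every block (each contains at least one member of H), and |H| = 3.
No choice of 2 points meets every block, so 3 is the minimum.

3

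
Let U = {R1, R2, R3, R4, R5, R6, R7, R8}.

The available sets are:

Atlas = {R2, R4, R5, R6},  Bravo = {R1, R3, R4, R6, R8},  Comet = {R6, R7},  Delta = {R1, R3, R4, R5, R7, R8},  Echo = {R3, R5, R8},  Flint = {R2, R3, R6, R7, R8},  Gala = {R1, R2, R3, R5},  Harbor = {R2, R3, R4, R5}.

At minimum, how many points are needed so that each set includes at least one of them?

The 2 points {R3, R6} hit every set.
The sets Comet, Gala are pairwise disjoint, so any hitting set needs a separate point for each — at least 2. Hence 2 is optimal.

2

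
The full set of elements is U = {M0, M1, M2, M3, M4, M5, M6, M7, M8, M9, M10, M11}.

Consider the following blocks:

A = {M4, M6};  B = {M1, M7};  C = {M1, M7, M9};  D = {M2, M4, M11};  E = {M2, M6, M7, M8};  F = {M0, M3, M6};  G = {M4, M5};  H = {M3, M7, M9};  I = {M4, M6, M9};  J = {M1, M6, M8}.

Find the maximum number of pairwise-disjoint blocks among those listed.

3

G, H, J are pairwise disjoint (G={M4,M5}; H={M3,M7,M9}; J={M1,M6,M8}).
Every remaining block overlaps one of these, and no 4 of the listed blocks are pairwise disjoint, so 3 is the maximum.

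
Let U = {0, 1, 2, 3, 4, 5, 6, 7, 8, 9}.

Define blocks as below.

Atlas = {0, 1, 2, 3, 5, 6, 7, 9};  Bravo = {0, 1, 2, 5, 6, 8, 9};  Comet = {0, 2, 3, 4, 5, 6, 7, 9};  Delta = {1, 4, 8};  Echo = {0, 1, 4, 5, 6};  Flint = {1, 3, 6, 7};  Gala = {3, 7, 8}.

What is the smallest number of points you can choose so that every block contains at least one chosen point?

Take H = {1, 7}. Each listed block contains at least one of these, so H is a hitting set of size 2.
The blocks Echo, Gala are pairwise disjoint, so any hitting set needs a separate point for each — at least 2. Hence 2 is optimal.

2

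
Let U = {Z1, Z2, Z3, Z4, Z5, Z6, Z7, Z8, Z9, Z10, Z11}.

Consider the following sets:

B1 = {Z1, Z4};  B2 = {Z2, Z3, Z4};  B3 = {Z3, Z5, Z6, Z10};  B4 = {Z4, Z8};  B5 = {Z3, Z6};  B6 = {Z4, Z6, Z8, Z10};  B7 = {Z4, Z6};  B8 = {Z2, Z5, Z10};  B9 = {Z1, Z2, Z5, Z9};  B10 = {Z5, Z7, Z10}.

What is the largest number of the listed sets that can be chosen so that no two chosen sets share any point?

B4, B5, B9 are pairwise disjoint (B4={Z4,Z8}; B5={Z3,Z6}; B9={Z1,Z2,Z5,Z9}).
Every remaining set overlaps one of these, and no 4 of the listed sets are pairwise disjoint, so 3 is the maximum.

3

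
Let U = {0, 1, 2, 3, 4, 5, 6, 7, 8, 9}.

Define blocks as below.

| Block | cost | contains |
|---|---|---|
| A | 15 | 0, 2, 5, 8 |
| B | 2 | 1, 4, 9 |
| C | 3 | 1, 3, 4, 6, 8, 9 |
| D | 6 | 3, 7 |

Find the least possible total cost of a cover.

24

A, C, D together cover every point (A ∪ C ∪ D = {0, 1, 2, 3, 4, 5, 6, 7, 8, 9}); total cost 15 + 3 + 6 = 24.
No covering selection has total cost below 24.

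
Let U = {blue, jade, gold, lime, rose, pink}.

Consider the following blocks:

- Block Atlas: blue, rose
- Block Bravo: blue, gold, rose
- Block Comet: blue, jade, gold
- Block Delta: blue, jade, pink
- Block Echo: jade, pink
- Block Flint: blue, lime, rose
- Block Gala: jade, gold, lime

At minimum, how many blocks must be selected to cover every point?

Comet, Echo, and Flint cover everything between them: the union {blue, jade, gold, lime, rose, pink} is all of U.
No 2 of the 7 blocks cover everything (all 21 combinations miss at least one point), so 3 is optimal.

3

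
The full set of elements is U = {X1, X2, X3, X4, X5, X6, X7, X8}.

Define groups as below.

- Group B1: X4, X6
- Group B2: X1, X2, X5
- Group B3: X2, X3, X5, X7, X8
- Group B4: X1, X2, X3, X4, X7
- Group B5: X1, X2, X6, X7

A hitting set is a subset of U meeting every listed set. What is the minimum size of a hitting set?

2

Take H = {X2, X4}. Each listed group contains at least one of these, so H is a hitting set of size 2.
The groups B1, B2 are pairwise disjoint, so any hitting set needs a separate element for each — at least 2. Hence 2 is optimal.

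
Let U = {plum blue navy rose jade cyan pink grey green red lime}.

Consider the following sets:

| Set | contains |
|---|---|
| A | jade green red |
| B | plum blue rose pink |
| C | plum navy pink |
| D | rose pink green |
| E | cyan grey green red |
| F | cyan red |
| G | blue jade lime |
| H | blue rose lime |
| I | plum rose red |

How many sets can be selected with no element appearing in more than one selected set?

C, F, H are pairwise disjoint (C={plum,navy,pink}; F={cyan,red}; H={blue,rose,lime}).
Every remaining set overlaps one of these, and no 4 of the listed sets are pairwise disjoint, so 3 is the maximum.

3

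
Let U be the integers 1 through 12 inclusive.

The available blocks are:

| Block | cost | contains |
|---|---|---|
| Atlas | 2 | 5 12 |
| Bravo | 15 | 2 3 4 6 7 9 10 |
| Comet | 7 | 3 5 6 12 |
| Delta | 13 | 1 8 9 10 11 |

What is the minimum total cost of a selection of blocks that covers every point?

Atlas, Bravo, Delta together cover every point (Atlas ∪ Bravo ∪ Delta = {1, 2, 3, 4, 5, 6, 7, 8, 9, 10, 11, 12}); total cost 2 + 15 + 13 = 30.
No covering selection has total cost below 30.

30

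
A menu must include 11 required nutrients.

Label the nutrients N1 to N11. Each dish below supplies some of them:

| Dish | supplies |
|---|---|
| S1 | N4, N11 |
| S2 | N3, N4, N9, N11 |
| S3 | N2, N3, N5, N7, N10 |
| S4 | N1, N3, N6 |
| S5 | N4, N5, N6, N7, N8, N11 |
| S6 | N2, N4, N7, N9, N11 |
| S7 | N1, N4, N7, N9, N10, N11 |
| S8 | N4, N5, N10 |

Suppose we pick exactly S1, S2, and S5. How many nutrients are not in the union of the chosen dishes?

Union of S1, S2, S5 = {N3, N4, N5, N6, N7, N8, N9, N11}.
Not covered: N1, N2, N10 — 3 nutrients.

3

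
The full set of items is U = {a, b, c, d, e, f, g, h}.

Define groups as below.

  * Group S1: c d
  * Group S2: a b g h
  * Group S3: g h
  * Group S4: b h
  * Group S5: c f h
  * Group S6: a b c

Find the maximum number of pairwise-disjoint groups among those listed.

2

S1, S4 are pairwise disjoint (S1={c,d}; S4={b,h}).
Every remaining group overlaps one of these, and no 3 of the listed groups are pairwise disjoint, so 2 is the maximum.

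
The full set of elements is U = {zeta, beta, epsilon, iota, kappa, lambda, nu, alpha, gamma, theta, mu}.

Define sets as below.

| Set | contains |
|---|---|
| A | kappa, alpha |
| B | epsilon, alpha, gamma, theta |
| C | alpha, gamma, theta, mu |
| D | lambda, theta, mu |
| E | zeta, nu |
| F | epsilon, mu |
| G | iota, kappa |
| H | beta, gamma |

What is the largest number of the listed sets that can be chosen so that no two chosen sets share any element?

D, E, G, H are pairwise disjoint (D={lambda,theta,mu}; E={zeta,nu}; G={iota,kappa}; H={beta,gamma}).
Every remaining set overlaps one of these, and no 5 of the listed sets are pairwise disjoint, so 4 is the maximum.

4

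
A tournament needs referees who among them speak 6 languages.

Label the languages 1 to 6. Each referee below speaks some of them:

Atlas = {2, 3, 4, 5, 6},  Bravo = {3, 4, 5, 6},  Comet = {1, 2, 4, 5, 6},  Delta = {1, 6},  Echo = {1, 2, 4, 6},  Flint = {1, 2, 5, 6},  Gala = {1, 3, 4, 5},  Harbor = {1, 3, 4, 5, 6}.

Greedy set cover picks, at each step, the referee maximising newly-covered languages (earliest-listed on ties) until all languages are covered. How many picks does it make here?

Greedy: pick Atlas (covers 5 new) → pick Comet (covers 1 new). Total picks: 2.

2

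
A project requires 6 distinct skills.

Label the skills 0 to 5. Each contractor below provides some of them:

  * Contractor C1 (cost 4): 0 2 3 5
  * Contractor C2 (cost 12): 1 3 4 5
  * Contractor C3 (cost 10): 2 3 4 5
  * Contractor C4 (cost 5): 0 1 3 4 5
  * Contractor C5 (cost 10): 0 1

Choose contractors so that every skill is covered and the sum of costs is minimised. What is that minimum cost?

9

C1, C4 together cover every skill (C1 ∪ C4 = {0, 1, 2, 3, 4, 5}); total cost 4 + 5 = 9.
No covering selection has total cost below 9.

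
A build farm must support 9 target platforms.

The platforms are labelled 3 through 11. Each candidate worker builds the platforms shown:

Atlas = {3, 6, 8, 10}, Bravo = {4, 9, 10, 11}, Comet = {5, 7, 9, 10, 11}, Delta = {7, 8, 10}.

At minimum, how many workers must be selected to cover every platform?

3

Atlas and Bravo and Comet together: Atlas ∪ Bravo ∪ Comet = {3, 4, 5, 6, 7, 8, 9, 10, 11} — every platform is covered.
Only Atlas contains 3, so Atlas is forced; the remaining 5 platforms need at least 2 more workers (each remaining worker adds at most 4) — so at least 3 workers are needed, and 3 is optimal.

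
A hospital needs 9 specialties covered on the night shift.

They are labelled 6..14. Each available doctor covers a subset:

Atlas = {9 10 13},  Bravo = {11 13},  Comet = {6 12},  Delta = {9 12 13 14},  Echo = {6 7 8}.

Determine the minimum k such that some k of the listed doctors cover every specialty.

4

Take {Atlas, Bravo, Delta, Echo}. Their union is {6, 7, 8, 9, 10, 11, 12, 13, 14}, which is all 9 specialties.
Only Bravo contains 11, so Bravo is forced; the remaining 7 specialties need at least 3 more doctors (each remaining doctor adds at most 3) — so at least 4 doctors are needed, and 4 is optimal.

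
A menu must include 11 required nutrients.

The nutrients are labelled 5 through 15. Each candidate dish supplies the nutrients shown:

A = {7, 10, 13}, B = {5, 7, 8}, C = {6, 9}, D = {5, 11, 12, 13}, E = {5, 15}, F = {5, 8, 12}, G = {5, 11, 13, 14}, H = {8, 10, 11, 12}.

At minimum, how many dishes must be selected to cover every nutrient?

5

Take {B, C, E, G, H}. Their union is {5, 6, 7, 8, 9, 10, 11, 12, 13, 14, 15}, which is all 11 nutrients.
No 4 of the 8 dishes cover everything (all 70 combinations miss at least one nutrient), so 5 is optimal.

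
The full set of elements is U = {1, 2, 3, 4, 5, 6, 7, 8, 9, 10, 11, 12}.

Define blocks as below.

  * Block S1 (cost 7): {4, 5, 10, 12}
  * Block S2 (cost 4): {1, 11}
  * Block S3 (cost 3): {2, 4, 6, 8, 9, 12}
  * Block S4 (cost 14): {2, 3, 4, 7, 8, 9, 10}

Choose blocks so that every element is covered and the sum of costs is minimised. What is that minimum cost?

S1, S2, S3, S4 together cover every element (S1 ∪ S2 ∪ S3 ∪ S4 = {1, 2, 3, 4, 5, 6, 7, 8, 9, 10, 11, 12}); total cost 7 + 4 + 3 + 14 = 28.
No covering selection has total cost below 28.

28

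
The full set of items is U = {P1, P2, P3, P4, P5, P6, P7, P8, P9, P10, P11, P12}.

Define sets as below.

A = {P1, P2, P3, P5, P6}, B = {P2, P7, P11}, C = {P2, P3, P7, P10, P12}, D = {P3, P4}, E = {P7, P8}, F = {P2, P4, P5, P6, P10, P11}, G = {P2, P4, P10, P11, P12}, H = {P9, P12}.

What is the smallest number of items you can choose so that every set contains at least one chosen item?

T = {P2, P3, P7, P12} meets every set (each contains at least one member of T), and |T| = 4.
No choice of 3 items meets every set, so 4 is the minimum.

4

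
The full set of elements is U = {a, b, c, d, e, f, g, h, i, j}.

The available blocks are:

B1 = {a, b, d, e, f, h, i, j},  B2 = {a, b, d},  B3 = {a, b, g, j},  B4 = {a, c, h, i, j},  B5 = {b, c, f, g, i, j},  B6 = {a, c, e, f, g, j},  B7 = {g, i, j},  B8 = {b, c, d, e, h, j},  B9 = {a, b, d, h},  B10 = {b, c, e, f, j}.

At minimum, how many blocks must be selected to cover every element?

B1 and B6 together: B1 ∪ B6 = {a, b, c, d, e, f, g, h, i, j} — every element is covered.
No single block has all 10 elements (the largest, B1, has 8), so 2 is optimal.

2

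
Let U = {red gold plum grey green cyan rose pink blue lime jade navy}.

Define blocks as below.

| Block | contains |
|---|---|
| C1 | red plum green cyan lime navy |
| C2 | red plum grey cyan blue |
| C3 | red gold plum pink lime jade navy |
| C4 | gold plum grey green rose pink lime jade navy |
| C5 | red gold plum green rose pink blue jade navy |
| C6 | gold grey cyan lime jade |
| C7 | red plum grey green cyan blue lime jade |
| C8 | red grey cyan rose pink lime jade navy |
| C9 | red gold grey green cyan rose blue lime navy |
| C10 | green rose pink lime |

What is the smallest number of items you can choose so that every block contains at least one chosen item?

Take H = {blue, lime}. Each listed block contains at least one of these, so H is a hitting set of size 2.
The blocks C2, C10 are pairwise disjoint, so any hitting set needs a separate item for each — at least 2. Hence 2 is optimal.

2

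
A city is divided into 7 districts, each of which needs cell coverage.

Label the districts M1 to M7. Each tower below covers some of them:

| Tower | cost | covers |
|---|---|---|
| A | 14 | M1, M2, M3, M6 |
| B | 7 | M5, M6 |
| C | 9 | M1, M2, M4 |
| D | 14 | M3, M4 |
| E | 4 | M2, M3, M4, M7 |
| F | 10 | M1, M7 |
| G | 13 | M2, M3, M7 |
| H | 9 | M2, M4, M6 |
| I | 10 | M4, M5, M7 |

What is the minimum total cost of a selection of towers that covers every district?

20

B, C, E together cover every district (B ∪ C ∪ E = {M1, M2, M3, M4, M5, M6, M7}); total cost 7 + 9 + 4 = 20.
No covering selection has total cost below 20.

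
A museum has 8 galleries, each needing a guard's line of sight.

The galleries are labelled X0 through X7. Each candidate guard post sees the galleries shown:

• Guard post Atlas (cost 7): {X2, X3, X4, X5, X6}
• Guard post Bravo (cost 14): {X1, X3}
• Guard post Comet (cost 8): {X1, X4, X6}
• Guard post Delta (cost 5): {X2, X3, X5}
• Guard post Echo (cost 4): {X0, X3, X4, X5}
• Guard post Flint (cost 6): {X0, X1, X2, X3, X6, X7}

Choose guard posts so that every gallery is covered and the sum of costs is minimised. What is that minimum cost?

Echo, Flint together cover every gallery (Echo ∪ Flint = {X0, X1, X2, X3, X4, X5, X6, X7}); total cost 4 + 6 = 10.
No covering selection has total cost below 10.

10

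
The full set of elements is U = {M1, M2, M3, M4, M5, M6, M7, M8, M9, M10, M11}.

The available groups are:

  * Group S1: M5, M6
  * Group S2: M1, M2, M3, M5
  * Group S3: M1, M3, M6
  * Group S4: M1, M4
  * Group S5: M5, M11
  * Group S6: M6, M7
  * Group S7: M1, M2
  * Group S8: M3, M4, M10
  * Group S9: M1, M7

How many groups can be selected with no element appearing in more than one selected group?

S5, S6, S7, S8 are pairwise disjoint (S5={M5,M11}; S6={M6,M7}; S7={M1,M2}; S8={M3,M4,M10}).
Every remaining group overlaps one of these, and no 5 of the listed groups are pairwise disjoint, so 4 is the maximum.

4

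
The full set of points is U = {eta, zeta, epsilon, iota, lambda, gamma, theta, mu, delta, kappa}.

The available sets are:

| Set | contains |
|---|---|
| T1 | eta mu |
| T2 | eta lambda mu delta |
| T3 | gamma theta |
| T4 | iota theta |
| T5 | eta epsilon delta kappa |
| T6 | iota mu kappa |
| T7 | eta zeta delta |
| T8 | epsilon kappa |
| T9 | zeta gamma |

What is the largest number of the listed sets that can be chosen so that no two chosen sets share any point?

4

T1, T4, T8, T9 are pairwise disjoint (T1={eta,mu}; T4={iota,theta}; T8={epsilon,kappa}; T9={zeta,gamma}).
Every remaining set overlaps one of these, and no 5 of the listed sets are pairwise disjoint, so 4 is the maximum.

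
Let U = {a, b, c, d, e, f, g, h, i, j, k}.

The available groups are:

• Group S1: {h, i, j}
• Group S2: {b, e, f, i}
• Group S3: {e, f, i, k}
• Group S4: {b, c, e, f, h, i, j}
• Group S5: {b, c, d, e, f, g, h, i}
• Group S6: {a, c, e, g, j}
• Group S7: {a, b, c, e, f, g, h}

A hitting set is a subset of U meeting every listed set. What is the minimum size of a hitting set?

The 2 points {g, i} hit every group.
No single point lies in every group, so at least 2 are needed and 2 is optimal.

2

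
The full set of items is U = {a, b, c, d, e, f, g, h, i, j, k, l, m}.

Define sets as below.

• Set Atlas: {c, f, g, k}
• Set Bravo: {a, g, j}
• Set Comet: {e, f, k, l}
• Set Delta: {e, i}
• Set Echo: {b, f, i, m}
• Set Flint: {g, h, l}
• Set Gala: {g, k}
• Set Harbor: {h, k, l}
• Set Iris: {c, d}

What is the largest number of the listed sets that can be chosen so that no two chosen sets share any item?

4

Bravo, Delta, Harbor, Iris are pairwise disjoint (Bravo={a,g,j}; Delta={e,i}; Harbor={h,k,l}; Iris={c,d}).
Every remaining set overlaps one of these, and no 5 of the listed sets are pairwise disjoint, so 4 is the maximum.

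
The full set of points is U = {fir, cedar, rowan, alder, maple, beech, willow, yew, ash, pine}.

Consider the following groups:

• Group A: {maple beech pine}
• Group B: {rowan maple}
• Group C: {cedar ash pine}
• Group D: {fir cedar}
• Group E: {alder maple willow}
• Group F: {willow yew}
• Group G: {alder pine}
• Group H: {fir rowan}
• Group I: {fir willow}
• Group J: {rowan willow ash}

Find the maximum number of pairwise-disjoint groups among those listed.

B, D, F, G are pairwise disjoint (B={rowan,maple}; D={fir,cedar}; F={willow,yew}; G={alder,pine}).
Every remaining group overlaps one of these, and no 5 of the listed groups are pairwise disjoint, so 4 is the maximum.

4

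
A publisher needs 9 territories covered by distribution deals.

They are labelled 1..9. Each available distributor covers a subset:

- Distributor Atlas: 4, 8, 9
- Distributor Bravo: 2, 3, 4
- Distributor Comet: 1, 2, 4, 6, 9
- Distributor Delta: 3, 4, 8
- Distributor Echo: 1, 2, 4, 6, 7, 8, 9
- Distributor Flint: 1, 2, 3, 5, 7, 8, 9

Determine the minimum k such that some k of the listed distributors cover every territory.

2

Echo and Flint together: Echo ∪ Flint = {1, 2, 3, 4, 5, 6, 7, 8, 9} — every territory is covered.
No single distributor has all 9 territories (the largest, Echo, has 7), so 2 is optimal.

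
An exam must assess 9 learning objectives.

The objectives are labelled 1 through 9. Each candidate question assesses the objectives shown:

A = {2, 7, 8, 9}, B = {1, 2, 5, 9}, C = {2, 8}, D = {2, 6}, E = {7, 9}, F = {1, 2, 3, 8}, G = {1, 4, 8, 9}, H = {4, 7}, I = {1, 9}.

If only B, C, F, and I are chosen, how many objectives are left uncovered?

Union of B, C, F, I = {1, 2, 3, 5, 8, 9}.
Not covered: 4, 6, 7 — 3 objectives.

3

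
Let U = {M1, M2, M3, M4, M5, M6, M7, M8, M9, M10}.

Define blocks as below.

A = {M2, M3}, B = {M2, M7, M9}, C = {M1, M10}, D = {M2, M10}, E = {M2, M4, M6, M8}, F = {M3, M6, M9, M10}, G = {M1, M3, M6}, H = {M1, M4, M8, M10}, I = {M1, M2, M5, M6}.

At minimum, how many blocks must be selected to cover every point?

4

A and B and H and I together: A ∪ B ∪ H ∪ I = {M1, M2, M3, M4, M5, M6, M7, M8, M9, M10} — every point is covered.
No 3 of the 9 blocks cover everything (all 84 combinations miss at least one point), so 4 is optimal.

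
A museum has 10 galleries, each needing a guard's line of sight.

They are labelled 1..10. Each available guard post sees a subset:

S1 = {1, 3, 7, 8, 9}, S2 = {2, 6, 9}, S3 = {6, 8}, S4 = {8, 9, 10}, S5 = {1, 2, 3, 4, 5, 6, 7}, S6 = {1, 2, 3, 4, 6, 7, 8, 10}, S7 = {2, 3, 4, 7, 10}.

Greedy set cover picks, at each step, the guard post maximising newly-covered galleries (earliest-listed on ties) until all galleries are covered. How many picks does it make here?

Greedy: pick S6 (covers 8 new) → pick S1 (covers 1 new) → pick S5 (covers 1 new). Total picks: 3.
(The true minimum cover uses only 2 guard posts, so greedy is not optimal here.)

3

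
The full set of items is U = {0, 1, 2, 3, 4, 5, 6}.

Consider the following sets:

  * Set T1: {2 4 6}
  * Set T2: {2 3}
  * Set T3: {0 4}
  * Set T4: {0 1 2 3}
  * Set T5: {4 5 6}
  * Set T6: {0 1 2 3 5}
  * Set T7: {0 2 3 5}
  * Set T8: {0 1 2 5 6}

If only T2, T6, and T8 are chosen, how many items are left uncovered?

1

Union of T2, T6, T8 = {0, 1, 2, 3, 5, 6}.
Not covered: 4 — 1 item.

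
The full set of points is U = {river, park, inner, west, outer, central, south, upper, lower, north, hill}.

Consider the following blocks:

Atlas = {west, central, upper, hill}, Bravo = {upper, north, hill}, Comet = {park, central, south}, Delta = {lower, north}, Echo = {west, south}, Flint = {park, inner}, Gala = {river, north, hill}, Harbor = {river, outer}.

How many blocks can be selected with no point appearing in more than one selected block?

4

Bravo, Echo, Flint, Harbor are pairwise disjoint (Bravo={upper,north,hill}; Echo={west,south}; Flint={park,inner}; Harbor={river,outer}).
Every remaining block overlaps one of these, and no 5 of the listed blocks are pairwise disjoint, so 4 is the maximum.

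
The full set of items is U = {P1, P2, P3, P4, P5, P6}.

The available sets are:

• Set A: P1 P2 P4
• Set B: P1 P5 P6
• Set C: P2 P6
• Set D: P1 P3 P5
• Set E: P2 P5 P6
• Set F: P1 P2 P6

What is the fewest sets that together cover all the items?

A and D and F together: A ∪ D ∪ F = {P1, P2, P3, P4, P5, P6} — every item is covered.
Only D contains P3, so D is forced; the remaining 3 items need at least 2 more sets (each remaining set adds at most 2) — so at least 3 sets are needed, and 3 is optimal.

3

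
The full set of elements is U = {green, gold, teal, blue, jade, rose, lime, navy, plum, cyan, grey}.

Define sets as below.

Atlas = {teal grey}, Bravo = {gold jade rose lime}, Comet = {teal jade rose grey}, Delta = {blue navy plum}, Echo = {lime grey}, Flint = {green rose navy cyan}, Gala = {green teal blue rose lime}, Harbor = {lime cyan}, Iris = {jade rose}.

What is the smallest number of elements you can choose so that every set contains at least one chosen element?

4

The 4 elements {teal, blue, rose, lime} hit every set.
The sets Atlas, Delta, Harbor, Iris are pairwise disjoint, so any hitting set needs a separate element for each — at least 4. Hence 4 is optimal.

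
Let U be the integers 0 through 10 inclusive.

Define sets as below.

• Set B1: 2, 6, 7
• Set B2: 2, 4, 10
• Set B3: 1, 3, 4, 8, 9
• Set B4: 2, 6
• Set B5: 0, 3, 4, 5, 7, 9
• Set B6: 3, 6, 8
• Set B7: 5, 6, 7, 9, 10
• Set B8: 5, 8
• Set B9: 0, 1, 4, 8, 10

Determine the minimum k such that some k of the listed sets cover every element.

Take {B4, B5, B9}. Their union is {0, 1, 2, 3, 4, 5, 6, 7, 8, 9, 10}, which is all 11 elements.
No 2 of the 9 sets cover everything (all 36 combinations miss at least one element), so 3 is optimal.

3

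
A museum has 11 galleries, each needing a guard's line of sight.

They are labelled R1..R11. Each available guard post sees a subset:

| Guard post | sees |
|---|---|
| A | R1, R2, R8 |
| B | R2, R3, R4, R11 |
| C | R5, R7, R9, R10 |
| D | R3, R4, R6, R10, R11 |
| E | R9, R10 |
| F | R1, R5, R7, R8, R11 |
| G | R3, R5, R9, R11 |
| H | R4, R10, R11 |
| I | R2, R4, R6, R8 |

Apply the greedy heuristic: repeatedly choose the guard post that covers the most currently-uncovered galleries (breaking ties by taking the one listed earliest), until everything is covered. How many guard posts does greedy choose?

4

Greedy: pick D (covers 5 new) → pick F (covers 4 new) → pick A (covers 1 new) → pick C (covers 1 new). Total picks: 4.
(The true minimum cover uses only 3 guard posts, so greedy is not optimal here.)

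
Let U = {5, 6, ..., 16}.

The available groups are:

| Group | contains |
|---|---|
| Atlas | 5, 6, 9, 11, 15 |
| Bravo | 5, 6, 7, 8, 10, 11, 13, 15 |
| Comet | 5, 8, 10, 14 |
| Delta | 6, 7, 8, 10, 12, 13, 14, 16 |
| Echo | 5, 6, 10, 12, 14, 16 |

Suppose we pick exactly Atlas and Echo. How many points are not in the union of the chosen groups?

Union of Atlas, Echo = {5, 6, 9, 10, 11, 12, 14, 15, 16}.
Not covered: 7, 8, 13 — 3 points.

3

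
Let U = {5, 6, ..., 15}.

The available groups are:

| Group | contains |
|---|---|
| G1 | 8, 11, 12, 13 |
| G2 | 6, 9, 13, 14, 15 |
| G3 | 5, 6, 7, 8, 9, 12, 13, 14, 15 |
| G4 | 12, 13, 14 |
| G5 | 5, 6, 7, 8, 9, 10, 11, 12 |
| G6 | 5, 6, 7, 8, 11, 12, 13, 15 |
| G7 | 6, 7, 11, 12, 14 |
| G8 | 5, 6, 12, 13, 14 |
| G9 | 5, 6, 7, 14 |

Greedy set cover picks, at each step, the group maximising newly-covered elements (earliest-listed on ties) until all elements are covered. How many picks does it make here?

Greedy: pick G3 (covers 9 new) → pick G5 (covers 2 new). Total picks: 2.

2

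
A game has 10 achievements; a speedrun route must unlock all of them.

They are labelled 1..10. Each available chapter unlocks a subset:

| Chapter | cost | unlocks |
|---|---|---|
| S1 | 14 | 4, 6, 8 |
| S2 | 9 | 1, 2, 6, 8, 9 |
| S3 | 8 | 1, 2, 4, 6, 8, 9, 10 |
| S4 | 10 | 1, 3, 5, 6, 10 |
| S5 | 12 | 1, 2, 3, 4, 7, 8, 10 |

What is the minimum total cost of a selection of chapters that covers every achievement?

S3, S4, S5 together cover every achievement (S3 ∪ S4 ∪ S5 = {1, 2, 3, 4, 5, 6, 7, 8, 9, 10}); total cost 8 + 10 + 12 = 30.
No covering selection has total cost below 30.

30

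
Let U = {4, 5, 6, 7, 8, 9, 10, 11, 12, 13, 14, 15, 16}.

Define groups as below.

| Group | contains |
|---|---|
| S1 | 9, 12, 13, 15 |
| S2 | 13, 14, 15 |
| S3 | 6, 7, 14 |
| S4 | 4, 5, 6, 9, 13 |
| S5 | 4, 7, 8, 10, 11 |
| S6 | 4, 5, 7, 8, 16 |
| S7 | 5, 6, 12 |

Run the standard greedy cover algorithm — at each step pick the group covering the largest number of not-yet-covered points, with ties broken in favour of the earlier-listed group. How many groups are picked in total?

Greedy: pick S4 (covers 5 new) → pick S5 (covers 4 new) → pick S1 (covers 2 new) → pick S2 (covers 1 new) → pick S6 (covers 1 new). Total picks: 5.
(The true minimum cover uses only 4 groups, so greedy is not optimal here.)

5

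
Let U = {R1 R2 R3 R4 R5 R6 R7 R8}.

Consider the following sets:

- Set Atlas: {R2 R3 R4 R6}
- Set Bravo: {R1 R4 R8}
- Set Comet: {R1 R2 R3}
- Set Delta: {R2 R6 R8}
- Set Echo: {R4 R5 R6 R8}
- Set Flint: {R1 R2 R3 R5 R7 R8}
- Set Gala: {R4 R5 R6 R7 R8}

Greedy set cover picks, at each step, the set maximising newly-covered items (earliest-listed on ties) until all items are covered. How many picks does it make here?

2

Greedy: pick Flint (covers 6 new) → pick Atlas (covers 2 new). Total picks: 2.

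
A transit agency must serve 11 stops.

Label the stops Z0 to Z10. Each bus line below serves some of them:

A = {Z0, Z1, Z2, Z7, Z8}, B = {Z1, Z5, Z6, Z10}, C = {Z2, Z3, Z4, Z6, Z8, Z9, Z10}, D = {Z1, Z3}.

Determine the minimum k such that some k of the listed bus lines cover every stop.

3

A and B and C together: A ∪ B ∪ C = {Z0, Z1, Z2, Z3, Z4, Z5, Z6, Z7, Z8, Z9, Z10} — every stop is covered.
Only A contains Z0, so A is forced; the remaining 6 stops need at least 2 more bus lines (each remaining bus line adds at most 5) — so at least 3 bus lines are needed, and 3 is optimal.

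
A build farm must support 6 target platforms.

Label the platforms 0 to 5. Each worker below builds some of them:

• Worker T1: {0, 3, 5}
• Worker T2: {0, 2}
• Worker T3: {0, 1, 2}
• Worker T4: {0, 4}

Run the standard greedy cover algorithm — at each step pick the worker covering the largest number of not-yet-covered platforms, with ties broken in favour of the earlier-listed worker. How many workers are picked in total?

Greedy: pick T1 (covers 3 new) → pick T3 (covers 2 new) → pick T4 (covers 1 new). Total picks: 3.

3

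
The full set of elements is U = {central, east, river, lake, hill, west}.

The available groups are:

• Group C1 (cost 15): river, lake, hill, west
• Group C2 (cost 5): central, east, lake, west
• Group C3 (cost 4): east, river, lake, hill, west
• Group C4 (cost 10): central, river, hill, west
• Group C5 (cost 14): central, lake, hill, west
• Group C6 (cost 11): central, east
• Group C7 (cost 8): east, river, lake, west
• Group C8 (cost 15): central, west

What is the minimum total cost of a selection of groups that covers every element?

C2, C3 together cover every element (C2 ∪ C3 = {central, east, river, lake, hill, west}); total cost 5 + 4 = 9.
No covering selection has total cost below 9.

9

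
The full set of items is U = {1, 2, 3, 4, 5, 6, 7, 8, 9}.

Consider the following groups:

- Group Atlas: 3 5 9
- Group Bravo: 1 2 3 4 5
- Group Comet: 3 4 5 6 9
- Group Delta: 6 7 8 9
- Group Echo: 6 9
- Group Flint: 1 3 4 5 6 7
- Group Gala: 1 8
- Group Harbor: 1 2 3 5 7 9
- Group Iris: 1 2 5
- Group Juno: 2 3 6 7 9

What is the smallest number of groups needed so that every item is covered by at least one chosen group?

2

Bravo and Delta together: Bravo ∪ Delta = {1, 2, 3, 4, 5, 6, 7, 8, 9} — every item is covered.
No single group has all 9 items (the largest, Flint, has 6), so 2 is optimal.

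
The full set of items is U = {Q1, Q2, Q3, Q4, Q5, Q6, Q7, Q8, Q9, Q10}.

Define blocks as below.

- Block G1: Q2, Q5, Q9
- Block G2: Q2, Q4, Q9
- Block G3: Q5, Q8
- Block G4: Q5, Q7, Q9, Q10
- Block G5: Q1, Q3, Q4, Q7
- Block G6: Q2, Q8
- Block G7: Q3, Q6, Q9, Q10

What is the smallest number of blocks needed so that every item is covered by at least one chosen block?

4

Take {G1, G3, G5, G7}. Their union is {Q1, Q2, Q3, Q4, Q5, Q6, Q7, Q8, Q9, Q10}, which is all 10 items.
No 3 of the 7 blocks cover everything (all 35 combinations miss at least one item), so 4 is optimal.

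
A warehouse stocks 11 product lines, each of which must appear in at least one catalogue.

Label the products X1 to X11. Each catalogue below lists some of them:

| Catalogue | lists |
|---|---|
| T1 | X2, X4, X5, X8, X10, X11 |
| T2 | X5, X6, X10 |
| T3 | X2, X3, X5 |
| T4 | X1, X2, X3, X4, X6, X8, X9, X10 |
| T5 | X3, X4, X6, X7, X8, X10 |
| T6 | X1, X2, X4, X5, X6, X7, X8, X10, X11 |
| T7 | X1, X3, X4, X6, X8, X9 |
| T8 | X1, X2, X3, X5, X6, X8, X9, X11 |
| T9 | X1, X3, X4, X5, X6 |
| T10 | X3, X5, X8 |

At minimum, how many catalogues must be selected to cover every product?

Take {T5, T8}. Their union is {X1, X2, X3, X4, X5, X6, X7, X8, X9, X10, X11}, which is all 11 products.
No single catalogue has all 11 products (the largest, T6, has 9), so 2 is optimal.

2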